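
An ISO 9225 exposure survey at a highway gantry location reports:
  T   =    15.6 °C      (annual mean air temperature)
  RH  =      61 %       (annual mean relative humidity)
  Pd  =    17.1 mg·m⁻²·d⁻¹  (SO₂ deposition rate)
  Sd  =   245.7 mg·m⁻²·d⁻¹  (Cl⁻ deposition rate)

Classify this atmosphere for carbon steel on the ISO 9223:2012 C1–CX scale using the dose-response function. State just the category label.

C4

carbon steel: T>10 °C ⇒ hinge -0.054·(15.6−10) = -0.3024
  sulphur-dioxide contribution → 19.39 μm/a
  chloride contribution → 43.24 μm/a
  ⇒ r_corr(carbon steel) = 62.63 μm/a
62.6 μm/a falls in (50, 80] for carbon steel → category C4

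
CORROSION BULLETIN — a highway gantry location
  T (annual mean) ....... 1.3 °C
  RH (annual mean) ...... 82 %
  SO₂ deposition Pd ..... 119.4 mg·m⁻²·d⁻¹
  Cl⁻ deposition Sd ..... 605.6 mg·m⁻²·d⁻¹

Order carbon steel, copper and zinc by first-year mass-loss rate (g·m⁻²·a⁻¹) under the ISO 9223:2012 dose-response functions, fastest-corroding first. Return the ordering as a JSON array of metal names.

carbon steel: f(T) = +0.150·(T−10) [T≤10 °C] = -1.3050
  Pd branch = 1.77·Pd^0.52·e^(0.02·RH+f) = 29.75 μm/a
  Sd branch = 0.102·Sd^0.62·e^(0.033·RH+0.04·T) = 85.38 μm/a
  sum: 29.75 + 85.38 → r_corr = 115.1 μm/a
  mass loss = 115.1 μm/a × 7.85 g/cm³ = 903.8 g·m⁻²·a⁻¹
copper: temperature factor f = +0.126·(-8.7) = -1.0962
  SO₂ term: 0.0053·119.4^0.26·exp(0.059·82-1.0962) = 0.7751
  Cl⁻ term: 0.01025·605.6^0.27·exp(0.036·82+0.049·1.3) = 1.179
  r_corr = 0.7751 + 1.179 = 1.954 μm/a
  mass loss = 1.954 μm/a × 8.96 g/cm³ = 17.51 g·m⁻²·a⁻¹
zinc: temperature factor f = +0.038·(-8.7) = -0.3306
  Pd branch = 0.0129·Pd^0.44·e^(0.046·RH+f) = 3.304 μm/a
  Cl⁻ term: 0.0175·605.6^0.57·exp(0.008·82+0.085·1.3) = 1.451
  sum: 3.304 + 1.451 → r_corr = 4.755 μm/a
  mass loss = 4.755 μm/a × 7.14 g/cm³ = 33.95 g·m⁻²·a⁻¹
Ordering by g·m⁻²·a⁻¹: carbon steel (904) > zinc (34) > copper (17.5)

["carbon steel", "zinc", "copper"]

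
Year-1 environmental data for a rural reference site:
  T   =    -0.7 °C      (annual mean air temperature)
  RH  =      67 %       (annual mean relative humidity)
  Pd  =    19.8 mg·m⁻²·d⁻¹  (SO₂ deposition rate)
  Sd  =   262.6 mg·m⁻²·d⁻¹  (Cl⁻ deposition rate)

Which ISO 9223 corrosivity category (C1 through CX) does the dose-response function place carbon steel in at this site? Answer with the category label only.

C3

carbon steel: T≤10 °C ⇒ hinge +0.150·(-0.7−10) = -1.6050
  Pd branch = 1.77·Pd^0.52·e^(0.02·RH+f) = 6.414 μm/a
  Cl⁻ term: 0.102·262.6^0.62·exp(0.033·67+0.04·-0.7) = 28.62
  sum: 6.414 + 28.62 → r_corr = 35.03 μm/a
35 μm/a falls in (25, 50] for carbon steel → category C3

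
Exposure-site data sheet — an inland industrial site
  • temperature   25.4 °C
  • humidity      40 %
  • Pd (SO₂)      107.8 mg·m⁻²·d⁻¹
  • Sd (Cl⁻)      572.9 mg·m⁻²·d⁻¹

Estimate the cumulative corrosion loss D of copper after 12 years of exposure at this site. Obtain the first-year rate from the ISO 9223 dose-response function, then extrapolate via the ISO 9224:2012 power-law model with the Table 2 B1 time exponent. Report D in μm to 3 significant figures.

copper: f(T) = -0.080·(T−10) [T>10 °C] = -1.2320
  sulphur-dioxide contribution → 0.05529 μm/a
  chloride contribution → 0.8343 μm/a
  ⇒ r_corr(copper) = 0.8896 μm/a
Power-law: D(12) = r_corr · 12^0.667
  D(12) = 0.8896 × 12^0.667 = 0.8896 × 5.246 = 4.667 μm

D(12) = 4.67 μm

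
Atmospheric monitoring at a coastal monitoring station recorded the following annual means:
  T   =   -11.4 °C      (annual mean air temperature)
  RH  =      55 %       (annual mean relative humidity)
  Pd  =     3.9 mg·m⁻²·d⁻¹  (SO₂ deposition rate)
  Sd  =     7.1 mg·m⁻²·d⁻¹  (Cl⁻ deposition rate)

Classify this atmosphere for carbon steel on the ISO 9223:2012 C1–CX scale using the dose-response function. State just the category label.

C2

carbon steel: f(T) = +0.150·(T−10) [T≤10 °C] = -3.2100
  sulphur-dioxide contribution → 0.4355 μm/a
  chloride contribution → 1.338 μm/a
  total first-year rate 1.774 μm/a
ISO 9223 Table 2 (carbon steel): 1.3 < 1.77 ≤ 25 μm/a ⇒ C2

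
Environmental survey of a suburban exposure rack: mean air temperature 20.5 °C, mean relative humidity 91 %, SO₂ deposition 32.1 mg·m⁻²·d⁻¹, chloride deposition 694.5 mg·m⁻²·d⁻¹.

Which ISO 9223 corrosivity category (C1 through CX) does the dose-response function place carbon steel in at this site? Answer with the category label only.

CX

carbon steel: temperature factor f = -0.054·(10.5) = -0.5670
  SO₂ term: 1.77·32.1^0.52·exp(0.02·91-0.5670) = 37.63
  Cl⁻ term: 0.102·694.5^0.62·exp(0.033·91+0.04·20.5) = 269.6
  sum: 37.63 + 269.6 → r_corr = 307.2 μm/a
ISO 9223 Table 2 (carbon steel): 200 < 307 ≤ 700 μm/a ⇒ CX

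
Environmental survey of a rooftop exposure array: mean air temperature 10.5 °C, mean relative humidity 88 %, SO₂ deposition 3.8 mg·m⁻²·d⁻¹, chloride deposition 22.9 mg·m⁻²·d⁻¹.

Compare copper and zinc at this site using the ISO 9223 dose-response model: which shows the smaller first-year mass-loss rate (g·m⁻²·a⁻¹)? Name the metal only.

zinc

copper: temperature factor f = -0.080·(0.5) = -0.0400
  Pd branch = 0.0053·Pd^0.26·e^(0.059·RH+f) = 1.296 μm/a
  Sd branch = 0.01025·Sd^0.27·e^(0.036·RH+0.049·T) = 0.9488 μm/a
  r_corr = 1.296 + 0.9488 = 2.244 μm/a
  mass loss = 2.244 μm/a × 8.96 g/cm³ = 20.11 g·m⁻²·a⁻¹
zinc: f(T) = -0.071·(T−10) [T>10 °C] = -0.0355
  Pd branch = 0.0129·Pd^0.44·e^(0.046·RH+f) = 1.283 μm/a
  Sd branch = 0.0175·Sd^0.57·e^(0.008·RH+0.085·T) = 0.5146 μm/a
  r_corr = 1.283 + 0.5146 = 1.798 μm/a
  mass loss = 1.798 μm/a × 7.14 g/cm³ = 12.84 g·m⁻²·a⁻¹
Ordering by g·m⁻²·a⁻¹: copper (20.1) > zinc (12.8)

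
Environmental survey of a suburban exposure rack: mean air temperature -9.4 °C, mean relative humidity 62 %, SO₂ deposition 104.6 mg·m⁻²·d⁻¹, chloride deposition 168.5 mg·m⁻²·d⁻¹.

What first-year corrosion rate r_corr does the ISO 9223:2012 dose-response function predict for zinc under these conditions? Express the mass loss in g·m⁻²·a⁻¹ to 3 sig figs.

zinc: T≤10 °C ⇒ hinge +0.038·(-9.4−10) = -0.7372
  Pd branch = 0.0129·Pd^0.44·e^(0.046·RH+f) = 0.8272 μm/a
  Sd branch = 0.0175·Sd^0.57·e^(0.008·RH+0.085·T) = 0.2402 μm/a
  sum: 0.8272 + 0.2402 → r_corr = 1.067 μm/a
Convert to mass loss: 1.067 μm/a × 7.14 g/cm³ = 7.622 g·m⁻²·a⁻¹

r_corr = 7.62 g·m⁻²·a⁻¹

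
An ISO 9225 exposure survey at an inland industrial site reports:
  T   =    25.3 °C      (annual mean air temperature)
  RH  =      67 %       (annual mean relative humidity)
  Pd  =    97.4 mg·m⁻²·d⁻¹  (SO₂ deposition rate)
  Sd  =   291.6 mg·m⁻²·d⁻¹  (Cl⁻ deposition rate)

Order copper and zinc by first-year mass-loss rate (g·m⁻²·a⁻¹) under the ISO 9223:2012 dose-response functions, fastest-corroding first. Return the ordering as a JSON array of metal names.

["zinc", "copper"]

copper: T>10 °C ⇒ hinge -0.080·(25.3−10) = -1.2240
  Pd branch = 0.0053·Pd^0.26·e^(0.059·RH+f) = 0.267 μm/a
  Sd branch = 0.01025·Sd^0.27·e^(0.036·RH+0.049·T) = 1.829 μm/a
  r_corr = 0.267 + 1.829 = 2.096 μm/a
  mass loss = 2.096 μm/a × 8.96 g/cm³ = 18.78 g·m⁻²·a⁻¹
zinc: f(T) = -0.071·(T−10) [T>10 °C] = -1.0863
  SO₂ term: 0.0129·97.4^0.44·exp(0.046·67-1.0863) = 0.7117
  Sd branch = 0.0175·Sd^0.57·e^(0.008·RH+0.085·T) = 6.527 μm/a
  r_corr = 0.7117 + 6.527 = 7.238 μm/a
  mass loss = 7.238 μm/a × 7.14 g/cm³ = 51.68 g·m⁻²·a⁻¹
Ordering by g·m⁻²·a⁻¹: zinc (51.7) > copper (18.8)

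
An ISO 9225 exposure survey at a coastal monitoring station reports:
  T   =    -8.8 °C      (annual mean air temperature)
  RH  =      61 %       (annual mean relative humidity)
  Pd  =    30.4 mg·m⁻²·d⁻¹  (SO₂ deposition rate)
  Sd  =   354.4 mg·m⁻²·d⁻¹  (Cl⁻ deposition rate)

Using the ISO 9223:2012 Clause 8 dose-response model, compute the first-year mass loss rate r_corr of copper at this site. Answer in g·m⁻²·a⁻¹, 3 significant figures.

r_corr = 3.01 g·m⁻²·a⁻¹

copper: f(T) = +0.126·(T−10) [T≤10 °C] = -2.3688
  sulphur-dioxide contribution → 0.04406 μm/a
  chloride contribution → 0.2921 μm/a
  total first-year rate 0.3362 μm/a
Convert to mass loss: 0.3362 μm/a × 8.96 g/cm³ = 3.012 g·m⁻²·a⁻¹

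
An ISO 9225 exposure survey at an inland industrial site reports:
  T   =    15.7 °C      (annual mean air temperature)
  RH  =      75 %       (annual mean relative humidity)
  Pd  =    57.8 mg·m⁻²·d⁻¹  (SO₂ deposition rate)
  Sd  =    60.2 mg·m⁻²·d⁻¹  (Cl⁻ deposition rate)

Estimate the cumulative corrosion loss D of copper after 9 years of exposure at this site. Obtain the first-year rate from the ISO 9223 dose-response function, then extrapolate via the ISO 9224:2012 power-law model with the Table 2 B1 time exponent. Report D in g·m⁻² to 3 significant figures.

copper: temperature factor f = -0.080·(5.7) = -0.4560
  sulphur-dioxide contribution → 0.8055 μm/a
  chloride contribution → 0.9952 μm/a
  ⇒ r_corr(copper) = 1.801 μm/a
ISO 9224: D(t) = r_corr · t^b with b = 0.667 (copper, B1)
  D(9) = 1.801 × 9^0.667 = 1.801 × 4.33 = 7.797 μm
  Mass loss = 7.797 μm × 8.96 g/cm³ = 69.86 g·m⁻²

D(9) = 69.9 g·m⁻²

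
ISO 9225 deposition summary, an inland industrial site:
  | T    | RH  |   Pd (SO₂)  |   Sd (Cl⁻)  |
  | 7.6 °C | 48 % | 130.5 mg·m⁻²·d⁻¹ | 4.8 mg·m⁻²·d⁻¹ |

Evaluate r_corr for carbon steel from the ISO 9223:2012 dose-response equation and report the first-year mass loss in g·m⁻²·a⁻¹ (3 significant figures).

r_corr = 333 g·m⁻²·a⁻¹

carbon steel: T≤10 °C ⇒ hinge +0.150·(7.6−10) = -0.3600
  SO₂ term: 1.77·130.5^0.52·exp(0.02·48-0.3600) = 40.61
  Sd branch = 0.102·Sd^0.62·e^(0.033·RH+0.04·T) = 1.782 μm/a
  r_corr = 40.61 + 1.782 = 42.4 μm/a
Convert to mass loss: 42.4 μm/a × 7.85 g/cm³ = 332.8 g·m⁻²·a⁻¹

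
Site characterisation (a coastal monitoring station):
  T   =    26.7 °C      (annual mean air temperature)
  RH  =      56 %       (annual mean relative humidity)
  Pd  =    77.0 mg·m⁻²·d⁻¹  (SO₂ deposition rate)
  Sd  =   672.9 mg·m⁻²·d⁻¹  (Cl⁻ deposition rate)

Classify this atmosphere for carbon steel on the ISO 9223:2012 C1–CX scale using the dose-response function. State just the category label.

C5

carbon steel: f(T) = -0.054·(T−10) [T>10 °C] = -0.9018
  SO₂ term: 1.77·77.0^0.52·exp(0.02·56-0.9018) = 21.07
  Cl⁻ term: 0.102·672.9^0.62·exp(0.033·56+0.04·26.7) = 106.7
  sum: 21.07 + 106.7 → r_corr = 127.8 μm/a
Category bounds: 80…200 μm/a bracket r_corr ⇒ C5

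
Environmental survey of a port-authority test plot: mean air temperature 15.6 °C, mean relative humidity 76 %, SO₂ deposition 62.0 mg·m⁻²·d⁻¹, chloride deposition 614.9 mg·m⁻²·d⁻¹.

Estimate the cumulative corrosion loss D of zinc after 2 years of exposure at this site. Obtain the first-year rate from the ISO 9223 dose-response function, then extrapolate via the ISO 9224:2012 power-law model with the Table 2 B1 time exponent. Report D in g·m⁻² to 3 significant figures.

zinc: T>10 °C ⇒ hinge -0.071·(15.6−10) = -0.3976
  SO₂ term: 0.0129·62.0^0.44·exp(0.046·76-0.3976) = 1.757
  Sd branch = 0.0175·Sd^0.57·e^(0.008·RH+0.085·T) = 4.705 μm/a
  sum: 1.757 + 4.705 → r_corr = 6.463 μm/a
Power-law: D(2) = r_corr · 2^0.813
  D(2) = 6.463 × 2^0.813 = 6.463 × 1.757 = 11.35 μm
  Mass loss = 11.35 μm × 7.14 g/cm³ = 81.07 g·m⁻²

D(2) = 81.1 g·m⁻²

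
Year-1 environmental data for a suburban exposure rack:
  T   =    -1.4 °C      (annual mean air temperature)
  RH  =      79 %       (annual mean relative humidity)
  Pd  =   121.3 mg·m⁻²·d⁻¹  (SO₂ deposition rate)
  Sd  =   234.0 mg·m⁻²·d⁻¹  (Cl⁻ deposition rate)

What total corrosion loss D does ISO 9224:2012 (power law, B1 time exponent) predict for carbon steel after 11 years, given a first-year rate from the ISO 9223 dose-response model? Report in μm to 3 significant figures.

carbon steel: T≤10 °C ⇒ hinge +0.150·(-1.4−10) = -1.7100
  SO₂ term: 1.77·121.3^0.52·exp(0.02·79-1.7100) = 18.84
  Sd branch = 0.102·Sd^0.62·e^(0.033·RH+0.04·T) = 38.49 μm/a
  sum: 18.84 + 38.49 → r_corr = 57.34 μm/a
Long-term exponent b (ISO 9224 Table 2, B1) = 0.523
  D(11) = 57.34 × 11^0.523 = 57.34 × 3.505 = 200.9 μm

D(11) = 201 μm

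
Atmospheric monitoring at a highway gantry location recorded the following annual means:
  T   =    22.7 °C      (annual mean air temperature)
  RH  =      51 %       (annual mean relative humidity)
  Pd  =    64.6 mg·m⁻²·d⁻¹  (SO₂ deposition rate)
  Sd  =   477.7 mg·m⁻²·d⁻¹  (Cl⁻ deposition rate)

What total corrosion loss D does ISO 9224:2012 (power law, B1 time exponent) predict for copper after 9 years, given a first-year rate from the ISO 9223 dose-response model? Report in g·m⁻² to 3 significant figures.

copper: f(T) = -0.080·(T−10) [T>10 °C] = -1.0160
  Pd branch = 0.0053·Pd^0.26·e^(0.059·RH+f) = 0.1149 μm/a
  Cl⁻ term: 0.01025·477.7^0.27·exp(0.036·51+0.049·22.7) = 1.034
  sum: 0.1149 + 1.034 → r_corr = 1.149 μm/a
ISO 9224: D(t) = r_corr · t^b with b = 0.667 (copper, B1)
  D(9) = 1.149 × 9^0.667 = 1.149 × 4.33 = 4.975 μm
  Mass loss = 4.975 μm × 8.96 g/cm³ = 44.58 g·m⁻²

D(9) = 44.6 g·m⁻²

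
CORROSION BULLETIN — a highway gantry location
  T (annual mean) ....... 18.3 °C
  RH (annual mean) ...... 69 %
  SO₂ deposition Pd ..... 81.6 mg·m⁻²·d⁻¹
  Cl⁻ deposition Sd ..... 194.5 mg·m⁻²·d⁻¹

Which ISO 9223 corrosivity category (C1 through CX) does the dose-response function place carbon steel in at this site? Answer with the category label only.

C5

carbon steel: T>10 °C ⇒ hinge -0.054·(18.3−10) = -0.4482
  SO₂ term: 1.77·81.6^0.52·exp(0.02·69-0.4482) = 44.33
  Cl⁻ term: 0.102·194.5^0.62·exp(0.033·69+0.04·18.3) = 54.27
  r_corr = 44.33 + 54.27 = 98.6 μm/a
ISO 9223 Table 2 (carbon steel): 80 < 98.6 ≤ 200 μm/a ⇒ C5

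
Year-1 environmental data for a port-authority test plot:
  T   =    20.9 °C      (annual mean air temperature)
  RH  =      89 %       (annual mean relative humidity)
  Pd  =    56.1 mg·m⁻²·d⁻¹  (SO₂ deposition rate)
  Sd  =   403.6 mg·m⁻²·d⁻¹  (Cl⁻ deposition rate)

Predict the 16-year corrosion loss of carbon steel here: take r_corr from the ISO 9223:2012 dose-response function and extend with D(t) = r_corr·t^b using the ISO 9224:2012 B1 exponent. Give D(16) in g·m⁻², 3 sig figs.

carbon steel: temperature factor f = -0.054·(10.9) = -0.5886
  Pd branch = 1.77·Pd^0.52·e^(0.02·RH+f) = 47.3 μm/a
  Cl⁻ term: 0.102·403.6^0.62·exp(0.033·89+0.04·20.9) = 183.2
  sum: 47.3 + 183.2 → r_corr = 230.5 μm/a
ISO 9224: D(t) = r_corr · t^b with b = 0.523 (carbon steel, B1)
  D(16) = 230.5 × 16^0.523 = 230.5 × 4.263 = 982.6 μm
  Mass loss = 982.6 μm × 7.85 g/cm³ = 7714 g·m⁻²

D(16) = 7.71e+03 g·m⁻²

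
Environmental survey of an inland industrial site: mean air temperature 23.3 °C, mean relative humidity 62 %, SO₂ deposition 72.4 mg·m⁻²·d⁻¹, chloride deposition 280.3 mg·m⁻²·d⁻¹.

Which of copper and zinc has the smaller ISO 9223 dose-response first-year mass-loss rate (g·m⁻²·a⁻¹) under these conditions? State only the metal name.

copper

copper: f(T) = -0.080·(T−10) [T>10 °C] = -1.0640
  SO₂ term: 0.0053·72.4^0.26·exp(0.059·62-1.0640) = 0.216
  Cl⁻ term: 0.01025·280.3^0.27·exp(0.036·62+0.049·23.3) = 1.37
  sum: 0.216 + 1.37 → r_corr = 1.586 μm/a
  mass loss = 1.586 μm/a × 8.96 g/cm³ = 14.21 g·m⁻²·a⁻¹
zinc: T>10 °C ⇒ hinge -0.071·(23.3−10) = -0.9443
  Pd branch = 0.0129·Pd^0.44·e^(0.046·RH+f) = 0.572 μm/a
  Cl⁻ term: 0.0175·280.3^0.57·exp(0.008·62+0.085·23.3) = 5.173
  r_corr = 0.572 + 5.173 = 5.745 μm/a
  mass loss = 5.745 μm/a × 7.14 g/cm³ = 41.02 g·m⁻²·a⁻¹
Ordering by g·m⁻²·a⁻¹: zinc (41) > copper (14.2)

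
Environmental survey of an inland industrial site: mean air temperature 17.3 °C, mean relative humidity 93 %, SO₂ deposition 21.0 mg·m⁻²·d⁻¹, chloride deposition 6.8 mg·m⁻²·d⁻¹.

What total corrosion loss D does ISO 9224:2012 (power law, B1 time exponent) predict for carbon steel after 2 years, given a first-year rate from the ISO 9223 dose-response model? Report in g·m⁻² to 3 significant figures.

D(2) = 583 g·m⁻²

carbon steel: temperature factor f = -0.054·(7.3) = -0.3942
  Pd branch = 1.77·Pd^0.52·e^(0.02·RH+f) = 37.33 μm/a
  Cl⁻ term: 0.102·6.8^0.62·exp(0.033·93+0.04·17.3) = 14.39
  r_corr = 37.33 + 14.39 = 51.73 μm/a
Power-law: D(2) = r_corr · 2^0.523
  D(2) = 51.73 × 2^0.523 = 51.73 × 1.437 = 74.33 μm
  Mass loss = 74.33 μm × 7.85 g/cm³ = 583.5 g·m⁻²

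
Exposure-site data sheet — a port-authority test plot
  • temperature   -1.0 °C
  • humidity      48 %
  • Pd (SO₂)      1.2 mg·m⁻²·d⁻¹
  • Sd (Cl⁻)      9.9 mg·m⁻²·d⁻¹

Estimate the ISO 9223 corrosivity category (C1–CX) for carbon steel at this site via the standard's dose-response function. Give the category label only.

carbon steel: temperature factor f = +0.150·(-11.0) = -1.6500
  Pd branch = 1.77·Pd^0.52·e^(0.02·RH+f) = 0.9761 μm/a
  Cl⁻ term: 0.102·9.9^0.62·exp(0.033·48+0.04·-1.0) = 1.979
  r_corr = 0.9761 + 1.979 = 2.955 μm/a
2.96 μm/a falls in (1.3, 25] for carbon steel → category C2

C2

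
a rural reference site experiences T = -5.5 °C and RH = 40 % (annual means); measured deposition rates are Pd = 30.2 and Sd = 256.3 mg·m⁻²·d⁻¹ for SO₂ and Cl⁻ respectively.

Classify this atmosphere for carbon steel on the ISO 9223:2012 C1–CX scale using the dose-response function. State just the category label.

C2

carbon steel: temperature factor f = +0.150·(-15.5) = -2.3250
  SO₂ term: 1.77·30.2^0.52·exp(0.02·40-2.3250) = 2.266
  Cl⁻ term: 0.102·256.3^0.62·exp(0.033·40+0.04·-5.5) = 9.544
  r_corr = 2.266 + 9.544 = 11.81 μm/a
Category bounds: 1.3…25 μm/a bracket r_corr ⇒ C2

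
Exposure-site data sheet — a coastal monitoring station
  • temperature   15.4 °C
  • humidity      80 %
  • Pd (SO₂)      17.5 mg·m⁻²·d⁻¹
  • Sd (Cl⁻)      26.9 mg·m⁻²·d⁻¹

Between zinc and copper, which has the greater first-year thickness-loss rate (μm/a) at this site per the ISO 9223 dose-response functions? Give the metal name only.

zinc

zinc: T>10 °C ⇒ hinge -0.071·(15.4−10) = -0.3834
  SO₂ term: 0.0129·17.5^0.44·exp(0.046·80-0.3834) = 1.228
  Cl⁻ term: 0.0175·26.9^0.57·exp(0.008·80+0.085·15.4) = 0.8025
  r_corr = 1.228 + 0.8025 = 2.031 μm/a
copper: T>10 °C ⇒ hinge -0.080·(15.4−10) = -0.4320
  SO₂ term: 0.0053·17.5^0.26·exp(0.059·80-0.4320) = 0.8123
  Sd branch = 0.01025·Sd^0.27·e^(0.036·RH+0.049·T) = 0.9446 μm/a
  r_corr = 0.8123 + 0.9446 = 1.757 μm/a
Ordering by μm/a: zinc (2.03) > copper (1.76)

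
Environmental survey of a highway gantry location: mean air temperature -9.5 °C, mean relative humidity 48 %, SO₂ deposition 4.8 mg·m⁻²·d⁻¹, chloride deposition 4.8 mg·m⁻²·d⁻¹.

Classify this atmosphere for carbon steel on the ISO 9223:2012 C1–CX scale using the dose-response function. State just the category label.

carbon steel: T≤10 °C ⇒ hinge +0.150·(-9.5−10) = -2.9250
  SO₂ term: 1.77·4.8^0.52·exp(0.02·48-2.9250) = 0.5608
  Sd branch = 0.102·Sd^0.62·e^(0.033·RH+0.04·T) = 0.8992 μm/a
  r_corr = 0.5608 + 0.8992 = 1.46 μm/a
ISO 9223 Table 2 (carbon steel): 1.3 < 1.46 ≤ 25 μm/a ⇒ C2

C2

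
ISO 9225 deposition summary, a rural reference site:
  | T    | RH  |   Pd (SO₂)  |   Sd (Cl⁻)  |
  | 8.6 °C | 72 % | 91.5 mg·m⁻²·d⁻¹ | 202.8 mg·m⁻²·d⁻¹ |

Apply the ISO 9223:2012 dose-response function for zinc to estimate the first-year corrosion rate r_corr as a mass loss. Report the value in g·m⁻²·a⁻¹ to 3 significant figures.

zinc: T≤10 °C ⇒ hinge +0.038·(8.6−10) = -0.0532
  SO₂ term: 0.0129·91.5^0.44·exp(0.046·72-0.0532) = 2.448
  Sd branch = 0.0175·Sd^0.57·e^(0.008·RH+0.085·T) = 1.336 μm/a
  sum: 2.448 + 1.336 → r_corr = 3.784 μm/a
Convert to mass loss: 3.784 μm/a × 7.14 g/cm³ = 27.02 g·m⁻²·a⁻¹

r_corr = 27.0 g·m⁻²·a⁻¹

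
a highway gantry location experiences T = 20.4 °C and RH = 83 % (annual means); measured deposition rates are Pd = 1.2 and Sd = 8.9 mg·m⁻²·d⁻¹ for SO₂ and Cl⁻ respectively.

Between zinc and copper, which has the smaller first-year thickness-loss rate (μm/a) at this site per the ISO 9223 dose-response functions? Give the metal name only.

zinc: temperature factor f = -0.071·(10.4) = -0.7384
  sulphur-dioxide contribution → 0.304 μm/a
  chloride contribution → 0.6693 μm/a
  total first-year rate 0.9733 μm/a
copper: temperature factor f = -0.080·(10.4) = -0.8320
  sulphur-dioxide contribution → 0.3238 μm/a
  chloride contribution → 0.9974 μm/a
  ⇒ r_corr(copper) = 1.321 μm/a
Ordering by μm/a: copper (1.32) > zinc (0.973)

zinc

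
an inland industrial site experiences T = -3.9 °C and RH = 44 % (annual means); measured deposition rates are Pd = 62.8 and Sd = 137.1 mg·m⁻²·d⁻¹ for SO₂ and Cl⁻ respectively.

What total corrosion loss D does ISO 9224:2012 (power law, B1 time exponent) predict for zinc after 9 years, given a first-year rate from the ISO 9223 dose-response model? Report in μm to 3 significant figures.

zinc: T≤10 °C ⇒ hinge +0.038·(-3.9−10) = -0.5282
  Pd branch = 0.0129·Pd^0.44·e^(0.046·RH+f) = 0.3559 μm/a
  Cl⁻ term: 0.0175·137.1^0.57·exp(0.008·44+0.085·-3.9) = 0.2952
  sum: 0.3559 + 0.2952 → r_corr = 0.651 μm/a
ISO 9224: D(t) = r_corr · t^b with b = 0.813 (zinc, B1)
  D(9) = 0.651 × 9^0.813 = 0.651 × 5.968 = 3.885 μm

D(9) = 3.89 μm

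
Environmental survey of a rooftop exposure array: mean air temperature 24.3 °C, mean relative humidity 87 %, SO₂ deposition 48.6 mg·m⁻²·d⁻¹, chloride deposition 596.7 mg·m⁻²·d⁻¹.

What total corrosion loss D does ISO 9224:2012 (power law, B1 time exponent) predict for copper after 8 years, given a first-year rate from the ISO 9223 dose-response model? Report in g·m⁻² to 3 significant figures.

copper: f(T) = -0.080·(T−10) [T>10 °C] = -1.1440
  SO₂ term: 0.0053·48.6^0.26·exp(0.059·87-1.1440) = 0.7856
  Cl⁻ term: 0.01025·596.7^0.27·exp(0.036·87+0.049·24.3) = 4.34
  r_corr = 0.7856 + 4.34 = 5.126 μm/a
ISO 9224: D(t) = r_corr · t^b with b = 0.667 (copper, B1)
  D(8) = 5.126 × 8^0.667 = 5.126 × 4.003 = 20.52 μm
  Mass loss = 20.52 μm × 8.96 g/cm³ = 183.8 g·m⁻²

D(8) = 184 g·m⁻²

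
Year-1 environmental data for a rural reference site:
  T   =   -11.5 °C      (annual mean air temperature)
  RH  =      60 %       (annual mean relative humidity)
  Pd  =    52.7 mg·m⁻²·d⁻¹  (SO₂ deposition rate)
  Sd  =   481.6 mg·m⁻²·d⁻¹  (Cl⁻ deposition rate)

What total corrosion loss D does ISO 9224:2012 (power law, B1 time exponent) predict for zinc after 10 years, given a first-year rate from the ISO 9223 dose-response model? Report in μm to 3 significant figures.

D(10) = 5.69 μm

zinc: T≤10 °C ⇒ hinge +0.038·(-11.5−10) = -0.8170
  Pd branch = 0.0129·Pd^0.44·e^(0.046·RH+f) = 0.5153 μm/a
  Sd branch = 0.0175·Sd^0.57·e^(0.008·RH+0.085·T) = 0.3598 μm/a
  sum: 0.5153 + 0.3598 → r_corr = 0.8751 μm/a
Long-term exponent b (ISO 9224 Table 2, B1) = 0.813
  D(10) = 0.8751 × 10^0.813 = 0.8751 × 6.501 = 5.689 μm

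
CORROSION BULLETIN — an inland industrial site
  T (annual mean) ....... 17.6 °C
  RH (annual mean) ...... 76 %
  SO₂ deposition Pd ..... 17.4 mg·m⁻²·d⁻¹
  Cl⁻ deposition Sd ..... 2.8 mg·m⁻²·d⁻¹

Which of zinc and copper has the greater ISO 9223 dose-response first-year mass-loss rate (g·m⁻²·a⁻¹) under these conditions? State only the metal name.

copper

zinc: T>10 °C ⇒ hinge -0.071·(17.6−10) = -0.5396
  Pd branch = 0.0129·Pd^0.44·e^(0.046·RH+f) = 0.8717 μm/a
  Sd branch = 0.0175·Sd^0.57·e^(0.008·RH+0.085·T) = 0.258 μm/a
  r_corr = 0.8717 + 0.258 = 1.13 μm/a
  mass loss = 1.13 μm/a × 7.14 g/cm³ = 8.066 g·m⁻²·a⁻¹
copper: temperature factor f = -0.080·(7.6) = -0.6080
  SO₂ term: 0.0053·17.4^0.26·exp(0.059·76-0.6080) = 0.5372
  Cl⁻ term: 0.01025·2.8^0.27·exp(0.036·76+0.049·17.6) = 0.4946
  r_corr = 0.5372 + 0.4946 = 1.032 μm/a
  mass loss = 1.032 μm/a × 8.96 g/cm³ = 9.245 g·m⁻²·a⁻¹
Ordering by g·m⁻²·a⁻¹: copper (9.24) > zinc (8.07)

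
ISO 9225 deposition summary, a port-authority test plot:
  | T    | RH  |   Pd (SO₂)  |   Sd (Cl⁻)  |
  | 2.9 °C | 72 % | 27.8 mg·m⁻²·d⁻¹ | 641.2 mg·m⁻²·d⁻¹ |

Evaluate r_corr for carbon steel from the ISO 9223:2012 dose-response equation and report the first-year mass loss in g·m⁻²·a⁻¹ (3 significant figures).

carbon steel: temperature factor f = +0.150·(-7.1) = -1.0650
  Pd branch = 1.77·Pd^0.52·e^(0.02·RH+f) = 14.51 μm/a
  Cl⁻ term: 0.102·641.2^0.62·exp(0.033·72+0.04·2.9) = 67.8
  sum: 14.51 + 67.8 → r_corr = 82.31 μm/a
Convert to mass loss: 82.31 μm/a × 7.85 g/cm³ = 646.1 g·m⁻²·a⁻¹

r_corr = 646 g·m⁻²·a⁻¹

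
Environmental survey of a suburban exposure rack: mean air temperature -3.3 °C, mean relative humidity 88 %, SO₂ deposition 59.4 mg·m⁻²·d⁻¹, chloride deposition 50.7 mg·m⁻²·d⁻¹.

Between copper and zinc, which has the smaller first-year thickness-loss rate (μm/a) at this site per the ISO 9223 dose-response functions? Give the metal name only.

copper

copper: f(T) = +0.126·(T−10) [T≤10 °C] = -1.6758
  SO₂ term: 0.0053·59.4^0.26·exp(0.059·88-1.6758) = 0.5159
  Sd branch = 0.01025·Sd^0.27·e^(0.036·RH+0.049·T) = 0.598 μm/a
  r_corr = 0.5159 + 0.598 = 1.114 μm/a
zinc: temperature factor f = +0.038·(-13.3) = -0.5054
  SO₂ term: 0.0129·59.4^0.44·exp(0.046·88-0.5054) = 2.689
  Cl⁻ term: 0.0175·50.7^0.57·exp(0.008·88+0.085·-3.3) = 0.2505
  r_corr = 2.689 + 0.2505 = 2.939 μm/a
Ordering by μm/a: zinc (2.94) > copper (1.11)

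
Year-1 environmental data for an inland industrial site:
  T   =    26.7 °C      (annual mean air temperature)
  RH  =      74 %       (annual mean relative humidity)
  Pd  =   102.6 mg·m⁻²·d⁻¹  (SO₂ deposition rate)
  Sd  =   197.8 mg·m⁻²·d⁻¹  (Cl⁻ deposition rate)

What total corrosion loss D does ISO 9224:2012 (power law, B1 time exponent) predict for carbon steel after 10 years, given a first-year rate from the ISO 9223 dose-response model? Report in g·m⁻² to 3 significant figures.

D(10) = 3.29e+03 g·m⁻²

carbon steel: temperature factor f = -0.054·(16.7) = -0.9018
  sulphur-dioxide contribution → 35.07 μm/a
  chloride contribution → 90.5 μm/a
  total first-year rate 125.6 μm/a
Long-term exponent b (ISO 9224 Table 2, B1) = 0.523
  D(10) = 125.6 × 10^0.523 = 125.6 × 3.334 = 418.7 μm
  Mass loss = 418.7 μm × 7.85 g/cm³ = 3286 g·m⁻²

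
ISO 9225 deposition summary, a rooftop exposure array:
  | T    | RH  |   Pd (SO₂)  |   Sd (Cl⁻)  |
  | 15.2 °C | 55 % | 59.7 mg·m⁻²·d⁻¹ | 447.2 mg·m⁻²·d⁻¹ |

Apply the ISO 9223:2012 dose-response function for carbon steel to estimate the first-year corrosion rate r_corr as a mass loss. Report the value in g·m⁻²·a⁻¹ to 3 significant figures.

carbon steel: f(T) = -0.054·(T−10) [T>10 °C] = -0.2808
  SO₂ term: 1.77·59.7^0.52·exp(0.02·55-0.2808) = 33.67
  Cl⁻ term: 0.102·447.2^0.62·exp(0.033·55+0.04·15.2) = 50.61
  r_corr = 33.67 + 50.61 = 84.28 μm/a
Convert to mass loss: 84.28 μm/a × 7.85 g/cm³ = 661.6 g·m⁻²·a⁻¹

r_corr = 662 g·m⁻²·a⁻¹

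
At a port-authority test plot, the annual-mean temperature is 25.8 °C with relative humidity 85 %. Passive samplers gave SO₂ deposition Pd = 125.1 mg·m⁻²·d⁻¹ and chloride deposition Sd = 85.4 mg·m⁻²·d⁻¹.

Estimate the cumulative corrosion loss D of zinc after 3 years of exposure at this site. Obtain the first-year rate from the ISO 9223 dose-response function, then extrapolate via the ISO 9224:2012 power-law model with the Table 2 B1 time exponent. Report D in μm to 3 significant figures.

D(3) = 13.8 μm

zinc: temperature factor f = -0.071·(15.8) = -1.1218
  Pd branch = 0.0129·Pd^0.44·e^(0.046·RH+f) = 1.755 μm/a
  Sd branch = 0.0175·Sd^0.57·e^(0.008·RH+0.085·T) = 3.906 μm/a
  r_corr = 1.755 + 3.906 = 5.661 μm/a
Power-law: D(3) = r_corr · 3^0.813
  D(3) = 5.661 × 3^0.813 = 5.661 × 2.443 = 13.83 μm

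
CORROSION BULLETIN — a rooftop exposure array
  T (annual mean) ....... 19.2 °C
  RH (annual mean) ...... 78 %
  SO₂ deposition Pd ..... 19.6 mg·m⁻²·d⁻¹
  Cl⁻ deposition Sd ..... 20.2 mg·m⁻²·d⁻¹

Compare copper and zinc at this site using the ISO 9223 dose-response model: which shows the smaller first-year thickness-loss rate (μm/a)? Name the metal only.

copper

copper: T>10 °C ⇒ hinge -0.080·(19.2−10) = -0.7360
  SO₂ term: 0.0053·19.6^0.26·exp(0.059·78-0.7360) = 0.5486
  Cl⁻ term: 0.01025·20.2^0.27·exp(0.036·78+0.049·19.2) = 0.9801
  sum: 0.5486 + 0.9801 → r_corr = 1.529 μm/a
zinc: f(T) = -0.071·(T−10) [T>10 °C] = -0.6532
  Pd branch = 0.0129·Pd^0.44·e^(0.046·RH+f) = 0.899 μm/a
  Sd branch = 0.0175·Sd^0.57·e^(0.008·RH+0.085·T) = 0.9265 μm/a
  sum: 0.899 + 0.9265 → r_corr = 1.826 μm/a
Ordering by μm/a: zinc (1.83) > copper (1.53)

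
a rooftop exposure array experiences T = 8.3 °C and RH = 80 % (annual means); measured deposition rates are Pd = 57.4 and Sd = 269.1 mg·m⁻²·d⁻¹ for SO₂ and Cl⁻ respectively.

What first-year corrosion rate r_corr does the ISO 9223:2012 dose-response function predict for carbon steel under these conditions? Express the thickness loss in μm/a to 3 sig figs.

r_corr = 120 μm/a

carbon steel: temperature factor f = +0.150·(-1.7) = -0.2550
  SO₂ term: 1.77·57.4^0.52·exp(0.02·80-0.2550) = 55.81
  Sd branch = 0.102·Sd^0.62·e^(0.033·RH+0.04·T) = 63.95 μm/a
  sum: 55.81 + 63.95 → r_corr = 119.8 μm/a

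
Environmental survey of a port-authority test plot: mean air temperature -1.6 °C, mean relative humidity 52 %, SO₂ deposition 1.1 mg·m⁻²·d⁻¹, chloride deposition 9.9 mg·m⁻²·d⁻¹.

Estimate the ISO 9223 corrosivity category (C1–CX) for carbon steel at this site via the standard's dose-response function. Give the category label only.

carbon steel: T≤10 °C ⇒ hinge +0.150·(-1.6−10) = -1.7400
  sulphur-dioxide contribution → 0.9236 μm/a
  chloride contribution → 2.205 μm/a
  ⇒ r_corr(carbon steel) = 3.128 μm/a
Category bounds: 1.3…25 μm/a bracket r_corr ⇒ C2

C2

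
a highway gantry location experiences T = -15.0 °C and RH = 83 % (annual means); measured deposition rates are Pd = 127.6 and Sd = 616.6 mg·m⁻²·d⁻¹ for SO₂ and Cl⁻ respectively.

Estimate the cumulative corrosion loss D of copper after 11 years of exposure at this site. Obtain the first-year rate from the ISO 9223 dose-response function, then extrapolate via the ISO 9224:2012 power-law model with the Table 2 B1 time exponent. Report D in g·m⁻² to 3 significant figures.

copper: f(T) = +0.126·(T−10) [T≤10 °C] = -3.1500
  SO₂ term: 0.0053·127.6^0.26·exp(0.059·83-3.1500) = 0.1073
  Sd branch = 0.01025·Sd^0.27·e^(0.036·RH+0.049·T) = 0.5527 μm/a
  sum: 0.1073 + 0.5527 → r_corr = 0.66 μm/a
ISO 9224: D(t) = r_corr · t^b with b = 0.667 (copper, B1)
  D(11) = 0.66 × 11^0.667 = 0.66 × 4.95 = 3.267 μm
  Mass loss = 3.267 μm × 8.96 g/cm³ = 29.27 g·m⁻²

D(11) = 29.3 g·m⁻²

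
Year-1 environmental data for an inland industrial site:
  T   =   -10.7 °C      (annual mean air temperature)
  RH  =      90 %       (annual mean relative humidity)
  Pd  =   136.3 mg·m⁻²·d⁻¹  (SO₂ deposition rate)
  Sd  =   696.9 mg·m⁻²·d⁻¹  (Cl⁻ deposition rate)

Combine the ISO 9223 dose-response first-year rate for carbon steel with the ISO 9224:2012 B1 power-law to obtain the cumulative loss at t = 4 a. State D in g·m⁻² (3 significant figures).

D(4) = 1.32e+03 g·m⁻²

carbon steel: f(T) = +0.150·(T−10) [T≤10 °C] = -3.1050
  Pd branch = 1.77·Pd^0.52·e^(0.02·RH+f) = 6.182 μm/a
  Sd branch = 0.102·Sd^0.62·e^(0.033·RH+0.04·T) = 75.05 μm/a
  r_corr = 6.182 + 75.05 = 81.23 μm/a
ISO 9224: D(t) = r_corr · t^b with b = 0.523 (carbon steel, B1)
  D(4) = 81.23 × 4^0.523 = 81.23 × 2.065 = 167.7 μm
  Mass loss = 167.7 μm × 7.85 g/cm³ = 1317 g·m⁻²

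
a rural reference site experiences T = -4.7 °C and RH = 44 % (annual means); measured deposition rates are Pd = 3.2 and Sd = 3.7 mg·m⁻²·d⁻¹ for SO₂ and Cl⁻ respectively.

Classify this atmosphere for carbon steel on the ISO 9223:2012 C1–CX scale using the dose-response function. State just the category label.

carbon steel: T≤10 °C ⇒ hinge +0.150·(-4.7−10) = -2.2050
  sulphur-dioxide contribution → 0.8614 μm/a
  chloride contribution → 0.8125 μm/a
  ⇒ r_corr(carbon steel) = 1.674 μm/a
Category bounds: 1.3…25 μm/a bracket r_corr ⇒ C2

C2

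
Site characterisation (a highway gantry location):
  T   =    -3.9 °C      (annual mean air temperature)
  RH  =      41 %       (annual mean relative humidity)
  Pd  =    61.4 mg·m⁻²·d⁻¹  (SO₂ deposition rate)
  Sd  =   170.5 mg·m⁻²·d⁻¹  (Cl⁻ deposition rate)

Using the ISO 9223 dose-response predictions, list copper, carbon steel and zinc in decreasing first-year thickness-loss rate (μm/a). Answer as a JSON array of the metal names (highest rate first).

copper: temperature factor f = +0.126·(-13.9) = -1.7514
  sulphur-dioxide contribution → 0.03014 μm/a
  chloride contribution → 0.1484 μm/a
  total first-year rate 0.1785 μm/a
carbon steel: temperature factor f = +0.150·(-13.9) = -2.0850
  sulphur-dioxide contribution → 4.25 μm/a
  chloride contribution → 8.168 μm/a
  total first-year rate 12.42 μm/a
zinc: T≤10 °C ⇒ hinge +0.038·(-3.9−10) = -0.5282
  sulphur-dioxide contribution → 0.307 μm/a
  chloride contribution → 0.3263 μm/a
  total first-year rate 0.6332 μm/a
Ordering by μm/a: carbon steel (12.4) > zinc (0.633) > copper (0.178)

["carbon steel", "zinc", "copper"]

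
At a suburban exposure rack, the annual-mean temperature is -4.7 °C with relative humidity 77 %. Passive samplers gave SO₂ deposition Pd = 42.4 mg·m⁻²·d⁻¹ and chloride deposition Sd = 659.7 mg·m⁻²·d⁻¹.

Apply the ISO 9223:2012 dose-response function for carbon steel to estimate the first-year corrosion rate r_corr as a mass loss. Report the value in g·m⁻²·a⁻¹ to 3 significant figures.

r_corr = 522 g·m⁻²·a⁻¹

carbon steel: T≤10 °C ⇒ hinge +0.150·(-4.7−10) = -2.2050
  SO₂ term: 1.77·42.4^0.52·exp(0.02·77-2.2050) = 6.388
  Sd branch = 0.102·Sd^0.62·e^(0.033·RH+0.04·T) = 60.05 μm/a
  sum: 6.388 + 60.05 → r_corr = 66.44 μm/a
Convert to mass loss: 66.44 μm/a × 7.85 g/cm³ = 521.5 g·m⁻²·a⁻¹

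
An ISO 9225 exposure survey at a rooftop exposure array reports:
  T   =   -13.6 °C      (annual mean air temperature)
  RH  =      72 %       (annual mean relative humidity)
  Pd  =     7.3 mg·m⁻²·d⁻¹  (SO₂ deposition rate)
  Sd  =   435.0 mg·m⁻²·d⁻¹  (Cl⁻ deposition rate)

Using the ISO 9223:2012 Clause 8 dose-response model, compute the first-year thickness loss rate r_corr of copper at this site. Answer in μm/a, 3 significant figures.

copper: f(T) = +0.126·(T−10) [T≤10 °C] = -2.9736
  SO₂ term: 0.0053·7.3^0.26·exp(0.059·72-2.9736) = 0.03178
  Sd branch = 0.01025·Sd^0.27·e^(0.036·RH+0.049·T) = 0.3626 μm/a
  sum: 0.03178 + 0.3626 → r_corr = 0.3944 μm/a

r_corr = 0.394 μm/a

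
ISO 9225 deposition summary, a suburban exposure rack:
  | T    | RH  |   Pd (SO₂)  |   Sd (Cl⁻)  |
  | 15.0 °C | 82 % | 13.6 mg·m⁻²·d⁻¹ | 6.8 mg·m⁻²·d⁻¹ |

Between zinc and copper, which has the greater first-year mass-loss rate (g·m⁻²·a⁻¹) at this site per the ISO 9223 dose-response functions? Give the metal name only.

copper

zinc: temperature factor f = -0.071·(5.0) = -0.3550
  Pd branch = 0.0129·Pd^0.44·e^(0.046·RH+f) = 1.24 μm/a
  Cl⁻ term: 0.0175·6.8^0.57·exp(0.008·82+0.085·15.0) = 0.3599
  sum: 1.24 + 0.3599 → r_corr = 1.6 μm/a
  mass loss = 1.6 μm/a × 7.14 g/cm³ = 11.42 g·m⁻²·a⁻¹
copper: T>10 °C ⇒ hinge -0.080·(15.0−10) = -0.4000
  Pd branch = 0.0053·Pd^0.26·e^(0.059·RH+f) = 0.8839 μm/a
  Sd branch = 0.01025·Sd^0.27·e^(0.036·RH+0.049·T) = 0.6867 μm/a
  r_corr = 0.8839 + 0.6867 = 1.571 μm/a
  mass loss = 1.571 μm/a × 8.96 g/cm³ = 14.07 g·m⁻²·a⁻¹
Ordering by g·m⁻²·a⁻¹: copper (14.1) > zinc (11.4)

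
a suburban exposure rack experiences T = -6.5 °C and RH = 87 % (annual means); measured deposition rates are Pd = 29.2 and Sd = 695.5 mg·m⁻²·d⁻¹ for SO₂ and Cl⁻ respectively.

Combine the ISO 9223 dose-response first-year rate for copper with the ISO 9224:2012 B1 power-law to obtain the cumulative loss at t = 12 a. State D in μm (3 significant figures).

copper: f(T) = +0.126·(T−10) [T≤10 °C] = -2.0790
  Pd branch = 0.0053·Pd^0.26·e^(0.059·RH+f) = 0.2702 μm/a
  Sd branch = 0.01025·Sd^0.27·e^(0.036·RH+0.049·T) = 1 μm/a
  sum: 0.2702 + 1 → r_corr = 1.27 μm/a
ISO 9224: D(t) = r_corr · t^b with b = 0.667 (copper, B1)
  D(12) = 1.27 × 12^0.667 = 1.27 × 5.246 = 6.663 μm

D(12) = 6.66 μm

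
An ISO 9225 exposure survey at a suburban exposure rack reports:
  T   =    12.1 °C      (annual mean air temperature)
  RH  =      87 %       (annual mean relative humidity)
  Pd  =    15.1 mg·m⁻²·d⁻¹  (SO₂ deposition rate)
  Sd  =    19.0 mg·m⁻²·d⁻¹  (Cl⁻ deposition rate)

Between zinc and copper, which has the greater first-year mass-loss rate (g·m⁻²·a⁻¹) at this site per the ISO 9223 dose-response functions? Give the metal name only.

copper

zinc: f(T) = -0.071·(T−10) [T>10 °C] = -0.1491
  sulphur-dioxide contribution → 2.007 μm/a
  chloride contribution → 0.5259 μm/a
  total first-year rate 2.533 μm/a
  mass loss = 2.533 μm/a × 7.14 g/cm³ = 18.09 g·m⁻²·a⁻¹
copper: f(T) = -0.080·(T−10) [T>10 °C] = -0.1680
  sulphur-dioxide contribution → 1.538 μm/a
  chloride contribution → 0.9412 μm/a
  ⇒ r_corr(copper) = 2.48 μm/a
  mass loss = 2.48 μm/a × 8.96 g/cm³ = 22.22 g·m⁻²·a⁻¹
Ordering by g·m⁻²·a⁻¹: copper (22.2) > zinc (18.1)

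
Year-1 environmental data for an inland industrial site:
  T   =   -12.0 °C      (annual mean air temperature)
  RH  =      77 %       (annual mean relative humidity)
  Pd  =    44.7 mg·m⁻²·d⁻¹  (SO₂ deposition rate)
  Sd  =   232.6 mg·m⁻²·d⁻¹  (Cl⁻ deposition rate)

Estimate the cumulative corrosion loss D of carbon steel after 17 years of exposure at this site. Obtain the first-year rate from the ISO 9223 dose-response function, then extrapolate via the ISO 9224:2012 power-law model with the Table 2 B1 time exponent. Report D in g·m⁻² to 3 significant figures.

carbon steel: T≤10 °C ⇒ hinge +0.150·(-12.0−10) = -3.3000
  SO₂ term: 1.77·44.7^0.52·exp(0.02·77-3.3000) = 2.197
  Cl⁻ term: 0.102·232.6^0.62·exp(0.033·77+0.04·-12.0) = 23.5
  sum: 2.197 + 23.5 → r_corr = 25.69 μm/a
Long-term exponent b (ISO 9224 Table 2, B1) = 0.523
  D(17) = 25.69 × 17^0.523 = 25.69 × 4.401 = 113.1 μm
  Mass loss = 113.1 μm × 7.85 g/cm³ = 887.5 g·m⁻²

D(17) = 888 g·m⁻²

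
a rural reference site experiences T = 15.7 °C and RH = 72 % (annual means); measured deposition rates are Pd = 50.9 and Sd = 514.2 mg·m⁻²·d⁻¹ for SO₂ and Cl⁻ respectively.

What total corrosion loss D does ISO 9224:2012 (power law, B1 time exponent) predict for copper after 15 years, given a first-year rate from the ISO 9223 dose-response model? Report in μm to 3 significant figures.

D(15) = 13.7 μm

copper: f(T) = -0.080·(T−10) [T>10 °C] = -0.4560
  SO₂ term: 0.0053·50.9^0.26·exp(0.059·72-0.4560) = 0.6529
  Sd branch = 0.01025·Sd^0.27·e^(0.036·RH+0.049·T) = 1.594 μm/a
  sum: 0.6529 + 1.594 → r_corr = 2.247 μm/a
Power-law: D(15) = r_corr · 15^0.667
  D(15) = 2.247 × 15^0.667 = 2.247 × 6.088 = 13.68 μm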